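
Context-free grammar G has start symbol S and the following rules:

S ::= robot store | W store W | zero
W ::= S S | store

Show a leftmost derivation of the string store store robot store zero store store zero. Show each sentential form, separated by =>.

S => W store W => store store W => store store S S => store store W store W S => store store S S store W S => store store robot store S store W S => store store robot store zero store W S => store store robot store zero store store S => store store robot store zero store store zero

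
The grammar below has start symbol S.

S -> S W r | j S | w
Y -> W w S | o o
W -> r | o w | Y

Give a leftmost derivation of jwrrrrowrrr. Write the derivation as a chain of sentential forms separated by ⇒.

S ⇒ SWr ⇒ jSWr ⇒ jSWrWr ⇒ jSWrWrWr ⇒ jSWrWrWrWr ⇒ jwWrWrWrWr ⇒ jwrrWrWrWr ⇒ jwrrrrWrWr ⇒ jwrrrrowrWr ⇒ jwrrrrowrrr

S ⇒ SWr   [S -> S W r]
SWr ⇒ jSWr   [S -> j S]
jSWr ⇒ jSWrWr   [S -> S W r]
jSWrWr ⇒ jSWrWrWr   [S -> S W r]
jSWrWrWr ⇒ jSWrWrWrWr   [S -> S W r]
jSWrWrWrWr ⇒ jwWrWrWrWr   [S -> w]
jwWrWrWrWr ⇒ jwrrWrWrWr   [W -> r]
jwrrWrWrWr ⇒ jwrrrrWrWr   [W -> r]
jwrrrrWrWr ⇒ jwrrrrowrWr   [W -> o w]
jwrrrrowrWr ⇒ jwrrrrowrrr   [W -> r]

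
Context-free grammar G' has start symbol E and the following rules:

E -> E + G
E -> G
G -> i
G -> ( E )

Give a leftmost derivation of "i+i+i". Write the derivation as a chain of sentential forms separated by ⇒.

E ⇒ E+G ⇒ E+G+G ⇒ G+G+G ⇒ i+G+G ⇒ i+i+G ⇒ i+i+i

E ⇒ E+G   [E -> E + G]
E+G ⇒ E+G+G   [E -> E + G]
E+G+G ⇒ G+G+G   [E -> G]
G+G+G ⇒ i+G+G   [G -> i]
i+G+G ⇒ i+i+G   [G -> i]
i+i+G ⇒ i+i+i   [G -> i]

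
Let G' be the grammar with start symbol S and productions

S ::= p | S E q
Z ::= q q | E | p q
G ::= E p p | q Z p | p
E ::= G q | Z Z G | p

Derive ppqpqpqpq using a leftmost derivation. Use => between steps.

S => SEq => SEqEq => SEqEqEq => SEqEqEqEq => pEqEqEqEq => ppqEqEqEq => ppqpqEqEq => ppqpqpqEq => ppqpqpqpq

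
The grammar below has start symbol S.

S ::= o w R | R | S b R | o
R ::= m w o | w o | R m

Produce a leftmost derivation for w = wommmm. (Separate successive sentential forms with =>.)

S => R   [S ::= R]
R => Rm   [R ::= R m]
Rm => Rmm   [R ::= R m]
Rmm => Rmmm   [R ::= R m]
Rmmm => Rmmmm   [R ::= R m]
Rmmmm => wommmm   [R ::= w o]

S => R => Rm => Rmm => Rmmm => Rmmmm => wommmm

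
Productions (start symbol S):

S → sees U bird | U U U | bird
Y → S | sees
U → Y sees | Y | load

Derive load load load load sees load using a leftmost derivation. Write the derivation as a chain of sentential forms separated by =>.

S => U U U => load U U => load Y sees U => load S sees U => load U U U sees U => load load U U sees U => load load load U sees U => load load load load sees U => load load load load sees load

S => U U U   [S → U U U]
U U U => load U U   [U → load]
load U U => load Y sees U   [U → Y sees]
load Y sees U => load S sees U   [Y → S]
load S sees U => load U U U sees U   [S → U U U]
load U U U sees U => load load U U sees U   [U → load]
load load U U sees U => load load load U sees U   [U → load]
load load load U sees U => load load load load sees U   [U → load]
load load load load sees U => load load load load sees load   [U → load]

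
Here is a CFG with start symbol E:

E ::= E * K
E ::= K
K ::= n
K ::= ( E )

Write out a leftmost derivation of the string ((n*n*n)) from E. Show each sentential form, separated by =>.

E=>K=>(E)=>(K)=>((E))=>((E*K))=>((E*K*K))=>((K*K*K))=>((n*K*K))=>((n*n*K))=>((n*n*n))

E => K   [E ::= K]
K => (E)   [K ::= ( E )]
(E) => (K)   [E ::= K]
(K) => ((E))   [K ::= ( E )]
((E)) => ((E*K))   [E ::= E * K]
((E*K)) => ((E*K*K))   [E ::= E * K]
((E*K*K)) => ((K*K*K))   [E ::= K]
((K*K*K)) => ((n*K*K))   [K ::= n]
((n*K*K)) => ((n*n*K))   [K ::= n]
((n*n*K)) => ((n*n*n))   [K ::= n]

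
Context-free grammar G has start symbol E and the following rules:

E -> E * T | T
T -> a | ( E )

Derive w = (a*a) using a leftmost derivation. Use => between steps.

E => T   [E -> T]
T => (E)   [T -> ( E )]
(E) => (E*T)   [E -> E * T]
(E*T) => (T*T)   [E -> T]
(T*T) => (a*T)   [T -> a]
(a*T) => (a*a)   [T -> a]

E => T => (E) => (E*T) => (T*T) => (a*T) => (a*a)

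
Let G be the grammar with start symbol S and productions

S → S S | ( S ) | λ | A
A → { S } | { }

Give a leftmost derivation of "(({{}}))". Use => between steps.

S => SS   [S → S S]
SS => SSS   [S → S S]
SSS => (S)SS   [S → ( S )]
(S)SS => (SS)SS   [S → S S]
(SS)SS => ((S)S)SS   [S → ( S )]
((S)S)SS => ((A)S)SS   [S → A]
((A)S)SS => (({S})S)SS   [A → { S }]
(({S})S)SS => (({A})S)SS   [S → A]
(({A})S)SS => (({{}})S)SS   [A → { }]
(({{}})S)SS => (({{}}))SS   [S → λ]
(({{}}))SS => (({{}}))S   [S → λ]
(({{}}))S => (({{}}))   [S → λ]

S=>SS=>SSS=>(S)SS=>(SS)SS=>((S)S)SS=>((A)S)SS=>(({S})S)SS=>(({A})S)SS=>(({{}})S)SS=>(({{}}))SS=>(({{}}))S=>(({{}}))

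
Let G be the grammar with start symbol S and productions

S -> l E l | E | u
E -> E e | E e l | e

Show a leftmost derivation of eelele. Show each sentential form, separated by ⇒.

S ⇒ E ⇒ Ee ⇒ Eele ⇒ Eelele ⇒ eelele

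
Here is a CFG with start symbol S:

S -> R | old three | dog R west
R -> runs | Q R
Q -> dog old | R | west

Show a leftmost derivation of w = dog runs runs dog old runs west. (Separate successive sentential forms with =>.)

S => dog R west => dog Q R west => dog R R west => dog runs R west => dog runs Q R west => dog runs R R west => dog runs runs R west => dog runs runs Q R west => dog runs runs dog old R west => dog runs runs dog old runs west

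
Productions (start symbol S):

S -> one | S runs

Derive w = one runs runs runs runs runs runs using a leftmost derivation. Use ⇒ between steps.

S ⇒ S runs ⇒ S runs runs ⇒ S runs runs runs ⇒ S runs runs runs runs ⇒ S runs runs runs runs runs ⇒ S runs runs runs runs runs runs ⇒ one runs runs runs runs runs runs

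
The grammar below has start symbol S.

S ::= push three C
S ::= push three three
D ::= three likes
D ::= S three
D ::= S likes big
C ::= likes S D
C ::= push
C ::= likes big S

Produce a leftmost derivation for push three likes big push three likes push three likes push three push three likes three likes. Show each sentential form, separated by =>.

S => push three C   [S ::= push three C]
push three C => push three likes big S   [C ::= likes big S]
push three likes big S => push three likes big push three C   [S ::= push three C]
push three likes big push three C => push three likes big push three likes S D   [C ::= likes S D]
push three likes big push three likes S D => push three likes big push three likes push three C D   [S ::= push three C]
push three likes big push three likes push three C D => push three likes big push three likes push three likes S D D   [C ::= likes S D]
push three likes big push three likes push three likes S D D => push three likes big push three likes push three likes push three C D D   [S ::= push three C]
push three likes big push three likes push three likes push three C D D => push three likes big push three likes push three likes push three push D D   [C ::= push]
push three likes big push three likes push three likes push three push D D => push three likes big push three likes push three likes push three push three likes D   [D ::= three likes]
push three likes big push three likes push three likes push three push three likes D => push three likes big push three likes push three likes push three push three likes three likes   [D ::= three likes]

S => push three C => push three likes big S => push three likes big push three C => push three likes big push three likes S D => push three likes big push three likes push three C D => push three likes big push three likes push three likes S D D => push three likes big push three likes push three likes push three C D D => push three likes big push three likes push three likes push three push D D => push three likes big push three likes push three likes push three push three likes D => push three likes big push three likes push three likes push three push three likes three likes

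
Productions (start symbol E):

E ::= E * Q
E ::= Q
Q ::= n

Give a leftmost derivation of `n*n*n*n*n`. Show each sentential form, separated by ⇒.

E ⇒ E*Q ⇒ E*Q*Q ⇒ E*Q*Q*Q ⇒ E*Q*Q*Q*Q ⇒ Q*Q*Q*Q*Q ⇒ n*Q*Q*Q*Q ⇒ n*n*Q*Q*Q ⇒ n*n*n*Q*Q ⇒ n*n*n*n*Q ⇒ n*n*n*n*n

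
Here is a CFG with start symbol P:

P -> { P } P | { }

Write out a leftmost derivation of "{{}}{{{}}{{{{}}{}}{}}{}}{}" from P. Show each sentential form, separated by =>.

P=>{P}P=>{{}}P=>{{}}{P}P=>{{}}{{P}P}P=>{{}}{{{}}P}P=>{{}}{{{}}{P}P}P=>{{}}{{{}}{{P}P}P}P=>{{}}{{{}}{{{P}P}P}P}P=>{{}}{{{}}{{{{}}P}P}P}P=>{{}}{{{}}{{{{}}{}}P}P}P=>{{}}{{{}}{{{{}}{}}{}}P}P=>{{}}{{{}}{{{{}}{}}{}}{}}P=>{{}}{{{}}{{{{}}{}}{}}{}}{}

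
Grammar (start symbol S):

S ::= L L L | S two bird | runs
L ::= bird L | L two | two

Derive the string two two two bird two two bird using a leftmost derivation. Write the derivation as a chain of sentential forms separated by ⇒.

S ⇒ S two bird ⇒ L L L two bird ⇒ L two L L two bird ⇒ two two L L two bird ⇒ two two two L two bird ⇒ two two two bird L two bird ⇒ two two two bird two two bird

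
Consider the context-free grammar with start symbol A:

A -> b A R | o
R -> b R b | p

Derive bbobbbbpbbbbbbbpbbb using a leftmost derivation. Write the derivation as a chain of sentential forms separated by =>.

A => bAR   [A -> b A R]
bAR => bbARR   [A -> b A R]
bbARR => bboRR   [A -> o]
bboRR => bbobRbR   [R -> b R b]
bbobRbR => bbobbRbbR   [R -> b R b]
bbobbRbbR => bbobbbRbbbR   [R -> b R b]
bbobbbRbbbR => bbobbbbRbbbbR   [R -> b R b]
bbobbbbRbbbbR => bbobbbbpbbbbR   [R -> p]
bbobbbbpbbbbR => bbobbbbpbbbbbRb   [R -> b R b]
bbobbbbpbbbbbRb => bbobbbbpbbbbbbRbb   [R -> b R b]
bbobbbbpbbbbbbRbb => bbobbbbpbbbbbbbRbbb   [R -> b R b]
bbobbbbpbbbbbbbRbbb => bbobbbbpbbbbbbbpbbb   [R -> p]

A=>bAR=>bbARR=>bboRR=>bbobRbR=>bbobbRbbR=>bbobbbRbbbR=>bbobbbbRbbbbR=>bbobbbbpbbbbR=>bbobbbbpbbbbbRb=>bbobbbbpbbbbbbRbb=>bbobbbbpbbbbbbbRbbb=>bbobbbbpbbbbbbbpbbb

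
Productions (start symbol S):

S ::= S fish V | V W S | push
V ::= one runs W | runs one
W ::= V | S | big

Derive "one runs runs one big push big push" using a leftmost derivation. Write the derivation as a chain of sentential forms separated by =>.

S => V W S => one runs W W S => one runs S W S => one runs V W S W S => one runs runs one W S W S => one runs runs one big S W S => one runs runs one big push W S => one runs runs one big push big S => one runs runs one big push big push

S => V W S   [S ::= V W S]
V W S => one runs W W S   [V ::= one runs W]
one runs W W S => one runs S W S   [W ::= S]
one runs S W S => one runs V W S W S   [S ::= V W S]
one runs V W S W S => one runs runs one W S W S   [V ::= runs one]
one runs runs one W S W S => one runs runs one big S W S   [W ::= big]
one runs runs one big S W S => one runs runs one big push W S   [S ::= push]
one runs runs one big push W S => one runs runs one big push big S   [W ::= big]
one runs runs one big push big S => one runs runs one big push big push   [S ::= push]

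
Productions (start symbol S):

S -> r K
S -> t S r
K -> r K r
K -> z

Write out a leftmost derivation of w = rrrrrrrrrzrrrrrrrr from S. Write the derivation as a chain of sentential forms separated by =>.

S => rK => rrKr => rrrKrr => rrrrKrrr => rrrrrKrrrr => rrrrrrKrrrrr => rrrrrrrKrrrrrr => rrrrrrrrKrrrrrrr => rrrrrrrrrKrrrrrrrr => rrrrrrrrrzrrrrrrrr

S => rK   [S -> r K]
rK => rrKr   [K -> r K r]
rrKr => rrrKrr   [K -> r K r]
rrrKrr => rrrrKrrr   [K -> r K r]
rrrrKrrr => rrrrrKrrrr   [K -> r K r]
rrrrrKrrrr => rrrrrrKrrrrr   [K -> r K r]
rrrrrrKrrrrr => rrrrrrrKrrrrrr   [K -> r K r]
rrrrrrrKrrrrrr => rrrrrrrrKrrrrrrr   [K -> r K r]
rrrrrrrrKrrrrrrr => rrrrrrrrrKrrrrrrrr   [K -> r K r]
rrrrrrrrrKrrrrrrrr => rrrrrrrrrzrrrrrrrr   [K -> z]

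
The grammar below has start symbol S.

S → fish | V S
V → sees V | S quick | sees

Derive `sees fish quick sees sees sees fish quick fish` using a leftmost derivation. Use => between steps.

S => V S => sees V S => sees S quick S => sees fish quick S => sees fish quick V S => sees fish quick S quick S => sees fish quick V S quick S => sees fish quick sees V S quick S => sees fish quick sees sees V S quick S => sees fish quick sees sees sees S quick S => sees fish quick sees sees sees fish quick S => sees fish quick sees sees sees fish quick fish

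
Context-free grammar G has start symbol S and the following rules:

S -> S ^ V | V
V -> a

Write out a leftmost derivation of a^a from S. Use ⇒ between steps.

S ⇒ S^V ⇒ V^V ⇒ a^V ⇒ a^a

S ⇒ S^V   [S -> S ^ V]
S^V ⇒ V^V   [S -> V]
V^V ⇒ a^V   [V -> a]
a^V ⇒ a^a   [V -> a]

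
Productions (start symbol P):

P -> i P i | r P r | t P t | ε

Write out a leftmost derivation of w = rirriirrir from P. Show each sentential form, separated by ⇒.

P ⇒ rPr   [P -> r P r]
rPr ⇒ riPir   [P -> i P i]
riPir ⇒ rirPrir   [P -> r P r]
rirPrir ⇒ rirrPrrir   [P -> r P r]
rirrPrrir ⇒ rirriPirrir   [P -> i P i]
rirriPirrir ⇒ rirriirrir   [P -> ε]

P⇒rPr⇒riPir⇒rirPrir⇒rirrPrrir⇒rirriPirrir⇒rirriirrir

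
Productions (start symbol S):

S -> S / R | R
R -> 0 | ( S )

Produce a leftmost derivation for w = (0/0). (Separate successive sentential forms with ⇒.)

S⇒R⇒(S)⇒(S/R)⇒(R/R)⇒(0/R)⇒(0/0)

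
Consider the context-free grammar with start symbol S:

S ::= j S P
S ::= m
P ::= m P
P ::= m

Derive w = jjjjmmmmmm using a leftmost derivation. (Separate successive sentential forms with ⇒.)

S ⇒ jSP   [S ::= j S P]
jSP ⇒ jjSPP   [S ::= j S P]
jjSPP ⇒ jjjSPPP   [S ::= j S P]
jjjSPPP ⇒ jjjjSPPPP   [S ::= j S P]
jjjjSPPPP ⇒ jjjjmPPPP   [S ::= m]
jjjjmPPPP ⇒ jjjjmmPPPP   [P ::= m P]
jjjjmmPPPP ⇒ jjjjmmmPPP   [P ::= m]
jjjjmmmPPP ⇒ jjjjmmmmPP   [P ::= m]
jjjjmmmmPP ⇒ jjjjmmmmmP   [P ::= m]
jjjjmmmmmP ⇒ jjjjmmmmmm   [P ::= m]

S ⇒ jSP ⇒ jjSPP ⇒ jjjSPPP ⇒ jjjjSPPPP ⇒ jjjjmPPPP ⇒ jjjjmmPPPP ⇒ jjjjmmmPPP ⇒ jjjjmmmmPP ⇒ jjjjmmmmmP ⇒ jjjjmmmmmm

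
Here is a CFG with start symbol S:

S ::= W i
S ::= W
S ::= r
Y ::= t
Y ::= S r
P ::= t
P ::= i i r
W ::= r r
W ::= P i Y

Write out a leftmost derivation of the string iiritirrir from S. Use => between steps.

S => W => PiY => iiriY => iiriSr => iiriWir => iiriPiYir => iiritiYir => iiritiSrir => iiritirrir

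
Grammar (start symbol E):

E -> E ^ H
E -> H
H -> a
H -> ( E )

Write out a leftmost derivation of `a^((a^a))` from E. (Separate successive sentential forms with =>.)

E => E^H   [E -> E ^ H]
E^H => H^H   [E -> H]
H^H => a^H   [H -> a]
a^H => a^(E)   [H -> ( E )]
a^(E) => a^(H)   [E -> H]
a^(H) => a^((E))   [H -> ( E )]
a^((E)) => a^((E^H))   [E -> E ^ H]
a^((E^H)) => a^((H^H))   [E -> H]
a^((H^H)) => a^((a^H))   [H -> a]
a^((a^H)) => a^((a^a))   [H -> a]

E => E^H => H^H => a^H => a^(E) => a^(H) => a^((E)) => a^((E^H)) => a^((H^H)) => a^((a^H)) => a^((a^a))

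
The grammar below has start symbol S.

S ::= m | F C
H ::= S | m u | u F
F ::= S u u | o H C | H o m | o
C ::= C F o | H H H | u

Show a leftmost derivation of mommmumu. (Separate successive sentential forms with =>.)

S => FC   [S ::= F C]
FC => HomC   [F ::= H o m]
HomC => SomC   [H ::= S]
SomC => momC   [S ::= m]
momC => momHHH   [C ::= H H H]
momHHH => momSHH   [H ::= S]
momSHH => mommHH   [S ::= m]
mommHH => mommmuH   [H ::= m u]
mommmuH => mommmumu   [H ::= m u]

S=>FC=>HomC=>SomC=>momC=>momHHH=>momSHH=>mommHH=>mommmuH=>mommmumu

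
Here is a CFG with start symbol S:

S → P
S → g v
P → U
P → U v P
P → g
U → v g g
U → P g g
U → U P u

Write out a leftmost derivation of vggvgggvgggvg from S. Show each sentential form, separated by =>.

S=>P=>UvP=>PggvP=>UvPggvP=>vggvPggvP=>vggvUvPggvP=>vggvPggvPggvP=>vggvgggvPggvP=>vggvgggvgggvP=>vggvgggvgggvg

S => P   [S → P]
P => UvP   [P → U v P]
UvP => PggvP   [U → P g g]
PggvP => UvPggvP   [P → U v P]
UvPggvP => vggvPggvP   [U → v g g]
vggvPggvP => vggvUvPggvP   [P → U v P]
vggvUvPggvP => vggvPggvPggvP   [U → P g g]
vggvPggvPggvP => vggvgggvPggvP   [P → g]
vggvgggvPggvP => vggvgggvgggvP   [P → g]
vggvgggvgggvP => vggvgggvgggvg   [P → g]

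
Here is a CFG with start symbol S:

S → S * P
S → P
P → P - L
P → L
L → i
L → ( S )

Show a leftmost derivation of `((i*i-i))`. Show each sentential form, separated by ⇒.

S ⇒ P   [S → P]
P ⇒ L   [P → L]
L ⇒ (S)   [L → ( S )]
(S) ⇒ (P)   [S → P]
(P) ⇒ (L)   [P → L]
(L) ⇒ ((S))   [L → ( S )]
((S)) ⇒ ((S*P))   [S → S * P]
((S*P)) ⇒ ((P*P))   [S → P]
((P*P)) ⇒ ((L*P))   [P → L]
((L*P)) ⇒ ((i*P))   [L → i]
((i*P)) ⇒ ((i*P-L))   [P → P - L]
((i*P-L)) ⇒ ((i*L-L))   [P → L]
((i*L-L)) ⇒ ((i*i-L))   [L → i]
((i*i-L)) ⇒ ((i*i-i))   [L → i]

S ⇒ P ⇒ L ⇒ (S) ⇒ (P) ⇒ (L) ⇒ ((S)) ⇒ ((S*P)) ⇒ ((P*P)) ⇒ ((L*P)) ⇒ ((i*P)) ⇒ ((i*P-L)) ⇒ ((i*L-L)) ⇒ ((i*i-L)) ⇒ ((i*i-i))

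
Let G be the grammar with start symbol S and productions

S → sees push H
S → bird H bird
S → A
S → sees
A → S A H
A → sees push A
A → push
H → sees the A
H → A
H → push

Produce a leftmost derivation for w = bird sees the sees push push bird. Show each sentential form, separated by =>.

S => bird H bird => bird sees the A bird => bird sees the S A H bird => bird sees the sees A H bird => bird sees the sees push H bird => bird sees the sees push push bird

S => bird H bird   [S → bird H bird]
bird H bird => bird sees the A bird   [H → sees the A]
bird sees the A bird => bird sees the S A H bird   [A → S A H]
bird sees the S A H bird => bird sees the sees A H bird   [S → sees]
bird sees the sees A H bird => bird sees the sees push H bird   [A → push]
bird sees the sees push H bird => bird sees the sees push push bird   [H → push]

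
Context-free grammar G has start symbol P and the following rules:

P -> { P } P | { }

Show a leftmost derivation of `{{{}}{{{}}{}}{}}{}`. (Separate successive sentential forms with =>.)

P=>{P}P=>{{P}P}P=>{{{}}P}P=>{{{}}{P}P}P=>{{{}}{{P}P}P}P=>{{{}}{{{}}P}P}P=>{{{}}{{{}}{}}P}P=>{{{}}{{{}}{}}{}}P=>{{{}}{{{}}{}}{}}{}

P => {P}P   [P -> { P } P]
{P}P => {{P}P}P   [P -> { P } P]
{{P}P}P => {{{}}P}P   [P -> { }]
{{{}}P}P => {{{}}{P}P}P   [P -> { P } P]
{{{}}{P}P}P => {{{}}{{P}P}P}P   [P -> { P } P]
{{{}}{{P}P}P}P => {{{}}{{{}}P}P}P   [P -> { }]
{{{}}{{{}}P}P}P => {{{}}{{{}}{}}P}P   [P -> { }]
{{{}}{{{}}{}}P}P => {{{}}{{{}}{}}{}}P   [P -> { }]
{{{}}{{{}}{}}{}}P => {{{}}{{{}}{}}{}}{}   [P -> { }]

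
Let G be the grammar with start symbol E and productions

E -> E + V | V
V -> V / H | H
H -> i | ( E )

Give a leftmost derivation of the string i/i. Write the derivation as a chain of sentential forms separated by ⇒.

E ⇒ V ⇒ V/H ⇒ H/H ⇒ i/H ⇒ i/i

E ⇒ V   [E -> V]
V ⇒ V/H   [V -> V / H]
V/H ⇒ H/H   [V -> H]
H/H ⇒ i/H   [H -> i]
i/H ⇒ i/i   [H -> i]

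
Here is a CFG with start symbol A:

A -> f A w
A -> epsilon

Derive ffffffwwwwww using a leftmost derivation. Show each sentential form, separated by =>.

A=>fAw=>ffAww=>fffAwww=>ffffAwwww=>fffffAwwwww=>ffffffAwwwwww=>ffffffwwwwww

A => fAw   [A -> f A w]
fAw => ffAww   [A -> f A w]
ffAww => fffAwww   [A -> f A w]
fffAwww => ffffAwwww   [A -> f A w]
ffffAwwww => fffffAwwwww   [A -> f A w]
fffffAwwwww => ffffffAwwwwww   [A -> f A w]
ffffffAwwwwww => ffffffwwwwww   [A -> epsilon]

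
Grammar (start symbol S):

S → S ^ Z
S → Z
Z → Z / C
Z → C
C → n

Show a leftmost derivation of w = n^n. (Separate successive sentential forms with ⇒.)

S⇒S^Z⇒Z^Z⇒C^Z⇒n^Z⇒n^C⇒n^n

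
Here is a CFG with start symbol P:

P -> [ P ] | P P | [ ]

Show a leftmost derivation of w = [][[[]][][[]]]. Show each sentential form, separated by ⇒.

P ⇒ PP ⇒ []P ⇒ [][P] ⇒ [][PP] ⇒ [][PPP] ⇒ [][[P]PP] ⇒ [][[[]]PP] ⇒ [][[[]][]P] ⇒ [][[[]][][P]] ⇒ [][[[]][][[]]]

P ⇒ PP   [P -> P P]
PP ⇒ []P   [P -> [ ]]
[]P ⇒ [][P]   [P -> [ P ]]
[][P] ⇒ [][PP]   [P -> P P]
[][PP] ⇒ [][PPP]   [P -> P P]
[][PPP] ⇒ [][[P]PP]   [P -> [ P ]]
[][[P]PP] ⇒ [][[[]]PP]   [P -> [ ]]
[][[[]]PP] ⇒ [][[[]][]P]   [P -> [ ]]
[][[[]][]P] ⇒ [][[[]][][P]]   [P -> [ P ]]
[][[[]][][P]] ⇒ [][[[]][][[]]]   [P -> [ ]]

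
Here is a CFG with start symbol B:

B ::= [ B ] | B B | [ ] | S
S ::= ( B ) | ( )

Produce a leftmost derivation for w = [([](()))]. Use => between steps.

B=>[B]=>[S]=>[(B)]=>[(BB)]=>[([]B)]=>[([]S)]=>[([](B))]=>[([](S))]=>[([](()))]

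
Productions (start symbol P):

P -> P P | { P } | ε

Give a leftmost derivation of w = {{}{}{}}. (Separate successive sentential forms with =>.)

P=>{P}=>{PP}=>{PPP}=>{{P}PP}=>{{}PP}=>{{}{P}P}=>{{}{}P}=>{{}{}{P}}=>{{}{}{}}

P => {P}   [P -> { P }]
{P} => {PP}   [P -> P P]
{PP} => {PPP}   [P -> P P]
{PPP} => {{P}PP}   [P -> { P }]
{{P}PP} => {{}PP}   [P -> ε]
{{}PP} => {{}{P}P}   [P -> { P }]
{{}{P}P} => {{}{}P}   [P -> ε]
{{}{}P} => {{}{}{P}}   [P -> { P }]
{{}{}{P}} => {{}{}{}}   [P -> ε]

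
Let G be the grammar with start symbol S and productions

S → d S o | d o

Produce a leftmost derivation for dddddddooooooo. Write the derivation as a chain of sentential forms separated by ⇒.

S ⇒ dSo   [S → d S o]
dSo ⇒ ddSoo   [S → d S o]
ddSoo ⇒ dddSooo   [S → d S o]
dddSooo ⇒ ddddSoooo   [S → d S o]
ddddSoooo ⇒ dddddSooooo   [S → d S o]
dddddSooooo ⇒ ddddddSoooooo   [S → d S o]
ddddddSoooooo ⇒ dddddddooooooo   [S → d o]

S⇒dSo⇒ddSoo⇒dddSooo⇒ddddSoooo⇒dddddSooooo⇒ddddddSoooooo⇒dddddddooooooo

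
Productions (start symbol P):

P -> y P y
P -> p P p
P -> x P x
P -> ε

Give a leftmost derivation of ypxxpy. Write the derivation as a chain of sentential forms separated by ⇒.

P ⇒ yPy ⇒ ypPpy ⇒ ypxPxpy ⇒ ypxxpy

P ⇒ yPy   [P -> y P y]
yPy ⇒ ypPpy   [P -> p P p]
ypPpy ⇒ ypxPxpy   [P -> x P x]
ypxPxpy ⇒ ypxxpy   [P -> ε]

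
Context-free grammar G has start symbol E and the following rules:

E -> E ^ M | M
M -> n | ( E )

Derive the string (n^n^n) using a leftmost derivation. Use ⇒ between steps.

E ⇒ M   [E -> M]
M ⇒ (E)   [M -> ( E )]
(E) ⇒ (E^M)   [E -> E ^ M]
(E^M) ⇒ (E^M^M)   [E -> E ^ M]
(E^M^M) ⇒ (M^M^M)   [E -> M]
(M^M^M) ⇒ (n^M^M)   [M -> n]
(n^M^M) ⇒ (n^n^M)   [M -> n]
(n^n^M) ⇒ (n^n^n)   [M -> n]

E ⇒ M ⇒ (E) ⇒ (E^M) ⇒ (E^M^M) ⇒ (M^M^M) ⇒ (n^M^M) ⇒ (n^n^M) ⇒ (n^n^n)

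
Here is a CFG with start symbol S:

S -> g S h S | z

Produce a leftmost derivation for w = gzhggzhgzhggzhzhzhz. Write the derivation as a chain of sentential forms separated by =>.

S => gShS   [S -> g S h S]
gShS => gzhS   [S -> z]
gzhS => gzhgShS   [S -> g S h S]
gzhgShS => gzhggShShS   [S -> g S h S]
gzhggShShS => gzhggzhShS   [S -> z]
gzhggzhShS => gzhggzhgShShS   [S -> g S h S]
gzhggzhgShShS => gzhggzhgzhShS   [S -> z]
gzhggzhgzhShS => gzhggzhgzhgShShS   [S -> g S h S]
gzhggzhgzhgShShS => gzhggzhgzhggShShShS   [S -> g S h S]
gzhggzhgzhggShShShS => gzhggzhgzhggzhShShS   [S -> z]
gzhggzhgzhggzhShShS => gzhggzhgzhggzhzhShS   [S -> z]
gzhggzhgzhggzhzhShS => gzhggzhgzhggzhzhzhS   [S -> z]
gzhggzhgzhggzhzhzhS => gzhggzhgzhggzhzhzhz   [S -> z]

S => gShS => gzhS => gzhgShS => gzhggShShS => gzhggzhShS => gzhggzhgShShS => gzhggzhgzhShS => gzhggzhgzhgShShS => gzhggzhgzhggShShShS => gzhggzhgzhggzhShShS => gzhggzhgzhggzhzhShS => gzhggzhgzhggzhzhzhS => gzhggzhgzhggzhzhzhz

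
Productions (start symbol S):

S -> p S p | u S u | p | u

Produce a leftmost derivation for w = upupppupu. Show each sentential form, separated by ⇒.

S ⇒ uSu   [S -> u S u]
uSu ⇒ upSpu   [S -> p S p]
upSpu ⇒ upuSupu   [S -> u S u]
upuSupu ⇒ upupSpupu   [S -> p S p]
upupSpupu ⇒ upupppupu   [S -> p]

S ⇒ uSu ⇒ upSpu ⇒ upuSupu ⇒ upupSpupu ⇒ upupppupu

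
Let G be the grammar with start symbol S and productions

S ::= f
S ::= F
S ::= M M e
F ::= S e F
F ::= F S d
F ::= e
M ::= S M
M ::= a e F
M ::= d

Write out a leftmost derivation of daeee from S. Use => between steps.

S => MMe => dMe => daeFe => daeee

S => MMe   [S ::= M M e]
MMe => dMe   [M ::= d]
dMe => daeFe   [M ::= a e F]
daeFe => daeee   [F ::= e]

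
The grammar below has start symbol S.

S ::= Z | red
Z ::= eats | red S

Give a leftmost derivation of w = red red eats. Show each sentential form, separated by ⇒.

S ⇒ Z   [S ::= Z]
Z ⇒ red S   [Z ::= red S]
red S ⇒ red Z   [S ::= Z]
red Z ⇒ red red S   [Z ::= red S]
red red S ⇒ red red Z   [S ::= Z]
red red Z ⇒ red red eats   [Z ::= eats]

S ⇒ Z ⇒ red S ⇒ red Z ⇒ red red S ⇒ red red Z ⇒ red red eats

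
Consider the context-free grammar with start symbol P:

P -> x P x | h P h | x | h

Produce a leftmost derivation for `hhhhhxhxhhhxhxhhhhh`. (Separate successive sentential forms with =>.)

P => hPh => hhPhh => hhhPhhh => hhhhPhhhh => hhhhhPhhhhh => hhhhhxPxhhhhh => hhhhhxhPhxhhhhh => hhhhhxhxPxhxhhhhh => hhhhhxhxhPhxhxhhhhh => hhhhhxhxhhhxhxhhhhh

P => hPh   [P -> h P h]
hPh => hhPhh   [P -> h P h]
hhPhh => hhhPhhh   [P -> h P h]
hhhPhhh => hhhhPhhhh   [P -> h P h]
hhhhPhhhh => hhhhhPhhhhh   [P -> h P h]
hhhhhPhhhhh => hhhhhxPxhhhhh   [P -> x P x]
hhhhhxPxhhhhh => hhhhhxhPhxhhhhh   [P -> h P h]
hhhhhxhPhxhhhhh => hhhhhxhxPxhxhhhhh   [P -> x P x]
hhhhhxhxPxhxhhhhh => hhhhhxhxhPhxhxhhhhh   [P -> h P h]
hhhhhxhxhPhxhxhhhhh => hhhhhxhxhhhxhxhhhhh   [P -> h]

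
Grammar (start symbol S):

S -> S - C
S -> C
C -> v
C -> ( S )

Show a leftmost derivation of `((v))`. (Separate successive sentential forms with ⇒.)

S ⇒ C ⇒ (S) ⇒ (C) ⇒ ((S)) ⇒ ((C)) ⇒ ((v))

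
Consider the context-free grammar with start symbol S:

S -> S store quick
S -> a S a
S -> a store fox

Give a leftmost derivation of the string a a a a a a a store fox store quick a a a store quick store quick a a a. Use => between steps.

S => a S a   [S -> a S a]
a S a => a a S a a   [S -> a S a]
a a S a a => a a a S a a a   [S -> a S a]
a a a S a a a => a a a S store quick a a a   [S -> S store quick]
a a a S store quick a a a => a a a S store quick store quick a a a   [S -> S store quick]
a a a S store quick store quick a a a => a a a a S a store quick store quick a a a   [S -> a S a]
a a a a S a store quick store quick a a a => a a a a a S a a store quick store quick a a a   [S -> a S a]
a a a a a S a a store quick store quick a a a => a a a a a a S a a a store quick store quick a a a   [S -> a S a]
a a a a a a S a a a store quick store quick a a a => a a a a a a S store quick a a a store quick store quick a a a   [S -> S store quick]
a a a a a a S store quick a a a store quick store quick a a a => a a a a a a a store fox store quick a a a store quick store quick a a a   [S -> a store fox]

S => a S a => a a S a a => a a a S a a a => a a a S store quick a a a => a a a S store quick store quick a a a => a a a a S a store quick store quick a a a => a a a a a S a a store quick store quick a a a => a a a a a a S a a a store quick store quick a a a => a a a a a a S store quick a a a store quick store quick a a a => a a a a a a a store fox store quick a a a store quick store quick a a a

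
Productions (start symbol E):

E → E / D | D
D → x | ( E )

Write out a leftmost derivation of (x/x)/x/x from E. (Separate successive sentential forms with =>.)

E => E/D => E/D/D => D/D/D => (E)/D/D => (E/D)/D/D => (D/D)/D/D => (x/D)/D/D => (x/x)/D/D => (x/x)/x/D => (x/x)/x/x

E => E/D   [E → E / D]
E/D => E/D/D   [E → E / D]
E/D/D => D/D/D   [E → D]
D/D/D => (E)/D/D   [D → ( E )]
(E)/D/D => (E/D)/D/D   [E → E / D]
(E/D)/D/D => (D/D)/D/D   [E → D]
(D/D)/D/D => (x/D)/D/D   [D → x]
(x/D)/D/D => (x/x)/D/D   [D → x]
(x/x)/D/D => (x/x)/x/D   [D → x]
(x/x)/x/D => (x/x)/x/x   [D → x]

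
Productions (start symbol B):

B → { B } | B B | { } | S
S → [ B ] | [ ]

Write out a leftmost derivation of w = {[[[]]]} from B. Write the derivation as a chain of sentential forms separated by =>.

B => {B} => {S} => {[B]} => {[S]} => {[[B]]} => {[[S]]} => {[[[]]]}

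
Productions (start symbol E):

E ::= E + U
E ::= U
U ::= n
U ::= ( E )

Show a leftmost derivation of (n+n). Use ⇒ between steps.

E⇒U⇒(E)⇒(E+U)⇒(U+U)⇒(n+U)⇒(n+n)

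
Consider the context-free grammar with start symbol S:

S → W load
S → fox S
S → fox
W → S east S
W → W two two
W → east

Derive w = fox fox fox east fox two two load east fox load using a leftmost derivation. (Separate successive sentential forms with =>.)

S => fox S => fox W load => fox S east S load => fox fox S east S load => fox fox W load east S load => fox fox W two two load east S load => fox fox S east S two two load east S load => fox fox fox east S two two load east S load => fox fox fox east fox two two load east S load => fox fox fox east fox two two load east fox load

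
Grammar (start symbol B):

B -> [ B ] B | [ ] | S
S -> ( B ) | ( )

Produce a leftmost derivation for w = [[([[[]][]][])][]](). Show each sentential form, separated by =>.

B => [B]B => [[B]B]B => [[S]B]B => [[(B)]B]B => [[([B]B)]B]B => [[([[B]B]B)]B]B => [[([[[]]B]B)]B]B => [[([[[]][]]B)]B]B => [[([[[]][]][])]B]B => [[([[[]][]][])][]]B => [[([[[]][]][])][]]S => [[([[[]][]][])][]]()

B => [B]B   [B -> [ B ] B]
[B]B => [[B]B]B   [B -> [ B ] B]
[[B]B]B => [[S]B]B   [B -> S]
[[S]B]B => [[(B)]B]B   [S -> ( B )]
[[(B)]B]B => [[([B]B)]B]B   [B -> [ B ] B]
[[([B]B)]B]B => [[([[B]B]B)]B]B   [B -> [ B ] B]
[[([[B]B]B)]B]B => [[([[[]]B]B)]B]B   [B -> [ ]]
[[([[[]]B]B)]B]B => [[([[[]][]]B)]B]B   [B -> [ ]]
[[([[[]][]]B)]B]B => [[([[[]][]][])]B]B   [B -> [ ]]
[[([[[]][]][])]B]B => [[([[[]][]][])][]]B   [B -> [ ]]
[[([[[]][]][])][]]B => [[([[[]][]][])][]]S   [B -> S]
[[([[[]][]][])][]]S => [[([[[]][]][])][]]()   [S -> ( )]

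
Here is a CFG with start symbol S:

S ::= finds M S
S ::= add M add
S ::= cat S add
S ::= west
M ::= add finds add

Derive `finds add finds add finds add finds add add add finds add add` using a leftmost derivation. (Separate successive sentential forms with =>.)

S => finds M S => finds add finds add S => finds add finds add finds M S => finds add finds add finds add finds add S => finds add finds add finds add finds add add M add => finds add finds add finds add finds add add add finds add add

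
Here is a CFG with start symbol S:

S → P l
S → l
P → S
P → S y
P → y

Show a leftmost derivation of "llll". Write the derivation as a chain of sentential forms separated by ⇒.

S ⇒ Pl   [S → P l]
Pl ⇒ Sl   [P → S]
Sl ⇒ Pll   [S → P l]
Pll ⇒ Sll   [P → S]
Sll ⇒ Plll   [S → P l]
Plll ⇒ Slll   [P → S]
Slll ⇒ llll   [S → l]

S⇒Pl⇒Sl⇒Pll⇒Sll⇒Plll⇒Slll⇒llll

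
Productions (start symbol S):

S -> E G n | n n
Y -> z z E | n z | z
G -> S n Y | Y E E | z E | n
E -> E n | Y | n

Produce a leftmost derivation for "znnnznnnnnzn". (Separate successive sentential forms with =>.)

S => EGn => EnGn => YnGn => znGn => znSnYn => znEGnnYn => znEnGnnYn => znnnGnnYn => znnnzEnnYn => znnnzEnnnYn => znnnznnnnYn => znnnznnnnnzn

S => EGn   [S -> E G n]
EGn => EnGn   [E -> E n]
EnGn => YnGn   [E -> Y]
YnGn => znGn   [Y -> z]
znGn => znSnYn   [G -> S n Y]
znSnYn => znEGnnYn   [S -> E G n]
znEGnnYn => znEnGnnYn   [E -> E n]
znEnGnnYn => znnnGnnYn   [E -> n]
znnnGnnYn => znnnzEnnYn   [G -> z E]
znnnzEnnYn => znnnzEnnnYn   [E -> E n]
znnnzEnnnYn => znnnznnnnYn   [E -> n]
znnnznnnnYn => znnnznnnnnzn   [Y -> n z]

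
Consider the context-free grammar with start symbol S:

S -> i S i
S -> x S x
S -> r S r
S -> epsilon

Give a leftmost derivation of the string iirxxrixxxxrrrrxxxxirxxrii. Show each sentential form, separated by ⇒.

S⇒iSi⇒iiSii⇒iirSrii⇒iirxSxrii⇒iirxxSxxrii⇒iirxxrSrxxrii⇒iirxxriSirxxrii⇒iirxxrixSxirxxrii⇒iirxxrixxSxxirxxrii⇒iirxxrixxxSxxxirxxrii⇒iirxxrixxxxSxxxxirxxrii⇒iirxxrixxxxrSrxxxxirxxrii⇒iirxxrixxxxrrSrrxxxxirxxrii⇒iirxxrixxxxrrrrxxxxirxxrii

S ⇒ iSi   [S -> i S i]
iSi ⇒ iiSii   [S -> i S i]
iiSii ⇒ iirSrii   [S -> r S r]
iirSrii ⇒ iirxSxrii   [S -> x S x]
iirxSxrii ⇒ iirxxSxxrii   [S -> x S x]
iirxxSxxrii ⇒ iirxxrSrxxrii   [S -> r S r]
iirxxrSrxxrii ⇒ iirxxriSirxxrii   [S -> i S i]
iirxxriSirxxrii ⇒ iirxxrixSxirxxrii   [S -> x S x]
iirxxrixSxirxxrii ⇒ iirxxrixxSxxirxxrii   [S -> x S x]
iirxxrixxSxxirxxrii ⇒ iirxxrixxxSxxxirxxrii   [S -> x S x]
iirxxrixxxSxxxirxxrii ⇒ iirxxrixxxxSxxxxirxxrii   [S -> x S x]
iirxxrixxxxSxxxxirxxrii ⇒ iirxxrixxxxrSrxxxxirxxrii   [S -> r S r]
iirxxrixxxxrSrxxxxirxxrii ⇒ iirxxrixxxxrrSrrxxxxirxxrii   [S -> r S r]
iirxxrixxxxrrSrrxxxxirxxrii ⇒ iirxxrixxxxrrrrxxxxirxxrii   [S -> epsilon]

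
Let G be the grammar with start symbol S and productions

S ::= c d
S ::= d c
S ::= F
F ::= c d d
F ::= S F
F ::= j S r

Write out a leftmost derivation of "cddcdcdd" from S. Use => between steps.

S=>F=>SF=>FF=>cddF=>cddSF=>cddcdF=>cddcdcdd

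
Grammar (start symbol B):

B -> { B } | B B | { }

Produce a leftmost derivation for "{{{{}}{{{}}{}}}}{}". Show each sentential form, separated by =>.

B => BB => {B}B => {{B}}B => {{BB}}B => {{{B}B}}B => {{{{}}B}}B => {{{{}}{B}}}B => {{{{}}{BB}}}B => {{{{}}{{B}B}}}B => {{{{}}{{{}}B}}}B => {{{{}}{{{}}{}}}}B => {{{{}}{{{}}{}}}}{}

B => BB   [B -> B B]
BB => {B}B   [B -> { B }]
{B}B => {{B}}B   [B -> { B }]
{{B}}B => {{BB}}B   [B -> B B]
{{BB}}B => {{{B}B}}B   [B -> { B }]
{{{B}B}}B => {{{{}}B}}B   [B -> { }]
{{{{}}B}}B => {{{{}}{B}}}B   [B -> { B }]
{{{{}}{B}}}B => {{{{}}{BB}}}B   [B -> B B]
{{{{}}{BB}}}B => {{{{}}{{B}B}}}B   [B -> { B }]
{{{{}}{{B}B}}}B => {{{{}}{{{}}B}}}B   [B -> { }]
{{{{}}{{{}}B}}}B => {{{{}}{{{}}{}}}}B   [B -> { }]
{{{{}}{{{}}{}}}}B => {{{{}}{{{}}{}}}}{}   [B -> { }]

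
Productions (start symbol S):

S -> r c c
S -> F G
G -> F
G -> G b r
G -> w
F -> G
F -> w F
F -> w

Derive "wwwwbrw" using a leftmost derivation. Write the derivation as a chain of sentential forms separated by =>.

S => FG   [S -> F G]
FG => wFG   [F -> w F]
wFG => wwFG   [F -> w F]
wwFG => wwwFG   [F -> w F]
wwwFG => wwwGG   [F -> G]
wwwGG => wwwGbrG   [G -> G b r]
wwwGbrG => wwwFbrG   [G -> F]
wwwFbrG => wwwwbrG   [F -> w]
wwwwbrG => wwwwbrw   [G -> w]

S => FG => wFG => wwFG => wwwFG => wwwGG => wwwGbrG => wwwFbrG => wwwwbrG => wwwwbrw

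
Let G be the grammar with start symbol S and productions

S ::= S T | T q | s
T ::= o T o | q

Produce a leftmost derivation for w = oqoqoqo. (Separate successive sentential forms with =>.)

S => ST   [S ::= S T]
ST => TqT   [S ::= T q]
TqT => oToqT   [T ::= o T o]
oToqT => oqoqT   [T ::= q]
oqoqT => oqoqoTo   [T ::= o T o]
oqoqoTo => oqoqoqo   [T ::= q]

S => ST => TqT => oToqT => oqoqT => oqoqoTo => oqoqoqo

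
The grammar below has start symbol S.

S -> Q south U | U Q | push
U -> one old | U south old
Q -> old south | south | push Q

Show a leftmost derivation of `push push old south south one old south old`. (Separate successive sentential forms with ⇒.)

S ⇒ Q south U ⇒ push Q south U ⇒ push push Q south U ⇒ push push old south south U ⇒ push push old south south U south old ⇒ push push old south south one old south old

S ⇒ Q south U   [S -> Q south U]
Q south U ⇒ push Q south U   [Q -> push Q]
push Q south U ⇒ push push Q south U   [Q -> push Q]
push push Q south U ⇒ push push old south south U   [Q -> old south]
push push old south south U ⇒ push push old south south U south old   [U -> U south old]
push push old south south U south old ⇒ push push old south south one old south old   [U -> one old]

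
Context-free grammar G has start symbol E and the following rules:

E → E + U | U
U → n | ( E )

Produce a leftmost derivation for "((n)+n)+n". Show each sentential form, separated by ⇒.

E ⇒ E+U ⇒ U+U ⇒ (E)+U ⇒ (E+U)+U ⇒ (U+U)+U ⇒ ((E)+U)+U ⇒ ((U)+U)+U ⇒ ((n)+U)+U ⇒ ((n)+n)+U ⇒ ((n)+n)+n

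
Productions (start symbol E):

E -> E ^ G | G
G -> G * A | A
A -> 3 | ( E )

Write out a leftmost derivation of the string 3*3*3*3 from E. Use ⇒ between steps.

E⇒G⇒G*A⇒G*A*A⇒G*A*A*A⇒A*A*A*A⇒3*A*A*A⇒3*3*A*A⇒3*3*3*A⇒3*3*3*3

E ⇒ G   [E -> G]
G ⇒ G*A   [G -> G * A]
G*A ⇒ G*A*A   [G -> G * A]
G*A*A ⇒ G*A*A*A   [G -> G * A]
G*A*A*A ⇒ A*A*A*A   [G -> A]
A*A*A*A ⇒ 3*A*A*A   [A -> 3]
3*A*A*A ⇒ 3*3*A*A   [A -> 3]
3*3*A*A ⇒ 3*3*3*A   [A -> 3]
3*3*3*A ⇒ 3*3*3*3   [A -> 3]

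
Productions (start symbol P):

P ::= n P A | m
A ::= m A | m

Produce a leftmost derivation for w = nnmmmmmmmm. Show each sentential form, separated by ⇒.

P ⇒ nPA ⇒ nnPAA ⇒ nnmAA ⇒ nnmmAA ⇒ nnmmmAA ⇒ nnmmmmAA ⇒ nnmmmmmAA ⇒ nnmmmmmmAA ⇒ nnmmmmmmmA ⇒ nnmmmmmmmm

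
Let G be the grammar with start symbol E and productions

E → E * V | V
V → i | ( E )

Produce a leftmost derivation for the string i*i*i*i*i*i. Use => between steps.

E=>E*V=>E*V*V=>E*V*V*V=>E*V*V*V*V=>E*V*V*V*V*V=>V*V*V*V*V*V=>i*V*V*V*V*V=>i*i*V*V*V*V=>i*i*i*V*V*V=>i*i*i*i*V*V=>i*i*i*i*i*V=>i*i*i*i*i*i

E => E*V   [E → E * V]
E*V => E*V*V   [E → E * V]
E*V*V => E*V*V*V   [E → E * V]
E*V*V*V => E*V*V*V*V   [E → E * V]
E*V*V*V*V => E*V*V*V*V*V   [E → E * V]
E*V*V*V*V*V => V*V*V*V*V*V   [E → V]
V*V*V*V*V*V => i*V*V*V*V*V   [V → i]
i*V*V*V*V*V => i*i*V*V*V*V   [V → i]
i*i*V*V*V*V => i*i*i*V*V*V   [V → i]
i*i*i*V*V*V => i*i*i*i*V*V   [V → i]
i*i*i*i*V*V => i*i*i*i*i*V   [V → i]
i*i*i*i*i*V => i*i*i*i*i*i   [V → i]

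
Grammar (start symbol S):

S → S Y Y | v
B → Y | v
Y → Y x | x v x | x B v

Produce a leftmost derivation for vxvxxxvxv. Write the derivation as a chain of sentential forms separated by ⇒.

S ⇒ SYY ⇒ vYY ⇒ vxvxY ⇒ vxvxxBv ⇒ vxvxxYv ⇒ vxvxxxvxv

S ⇒ SYY   [S → S Y Y]
SYY ⇒ vYY   [S → v]
vYY ⇒ vxvxY   [Y → x v x]
vxvxY ⇒ vxvxxBv   [Y → x B v]
vxvxxBv ⇒ vxvxxYv   [B → Y]
vxvxxYv ⇒ vxvxxxvxv   [Y → x v x]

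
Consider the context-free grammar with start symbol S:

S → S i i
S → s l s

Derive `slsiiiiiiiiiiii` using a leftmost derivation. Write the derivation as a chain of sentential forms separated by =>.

S => Sii   [S → S i i]
Sii => Siiii   [S → S i i]
Siiii => Siiiiii   [S → S i i]
Siiiiii => Siiiiiiii   [S → S i i]
Siiiiiiii => Siiiiiiiiii   [S → S i i]
Siiiiiiiiii => Siiiiiiiiiiii   [S → S i i]
Siiiiiiiiiiii => slsiiiiiiiiiiii   [S → s l s]

S => Sii => Siiii => Siiiiii => Siiiiiiii => Siiiiiiiiii => Siiiiiiiiiiii => slsiiiiiiiiiiii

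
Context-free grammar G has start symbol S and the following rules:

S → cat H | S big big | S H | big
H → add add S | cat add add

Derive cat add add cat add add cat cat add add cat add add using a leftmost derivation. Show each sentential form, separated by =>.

S => cat H => cat add add S => cat add add cat H => cat add add cat add add S => cat add add cat add add S H => cat add add cat add add cat H H => cat add add cat add add cat cat add add H => cat add add cat add add cat cat add add cat add add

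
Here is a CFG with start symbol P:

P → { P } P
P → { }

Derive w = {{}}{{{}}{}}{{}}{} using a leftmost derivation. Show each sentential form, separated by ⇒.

P ⇒ {P}P ⇒ {{}}P ⇒ {{}}{P}P ⇒ {{}}{{P}P}P ⇒ {{}}{{{}}P}P ⇒ {{}}{{{}}{}}P ⇒ {{}}{{{}}{}}{P}P ⇒ {{}}{{{}}{}}{{}}P ⇒ {{}}{{{}}{}}{{}}{}

P ⇒ {P}P   [P → { P } P]
{P}P ⇒ {{}}P   [P → { }]
{{}}P ⇒ {{}}{P}P   [P → { P } P]
{{}}{P}P ⇒ {{}}{{P}P}P   [P → { P } P]
{{}}{{P}P}P ⇒ {{}}{{{}}P}P   [P → { }]
{{}}{{{}}P}P ⇒ {{}}{{{}}{}}P   [P → { }]
{{}}{{{}}{}}P ⇒ {{}}{{{}}{}}{P}P   [P → { P } P]
{{}}{{{}}{}}{P}P ⇒ {{}}{{{}}{}}{{}}P   [P → { }]
{{}}{{{}}{}}{{}}P ⇒ {{}}{{{}}{}}{{}}{}   [P → { }]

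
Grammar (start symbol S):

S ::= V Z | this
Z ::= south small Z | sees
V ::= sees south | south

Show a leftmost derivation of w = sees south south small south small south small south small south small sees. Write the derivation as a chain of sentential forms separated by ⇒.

S ⇒ V Z   [S ::= V Z]
V Z ⇒ sees south Z   [V ::= sees south]
sees south Z ⇒ sees south south small Z   [Z ::= south small Z]
sees south south small Z ⇒ sees south south small south small Z   [Z ::= south small Z]
sees south south small south small Z ⇒ sees south south small south small south small Z   [Z ::= south small Z]
sees south south small south small south small Z ⇒ sees south south small south small south small south small Z   [Z ::= south small Z]
sees south south small south small south small south small Z ⇒ sees south south small south small south small south small south small Z   [Z ::= south small Z]
sees south south small south small south small south small south small Z ⇒ sees south south small south small south small south small south small sees   [Z ::= sees]

S ⇒ V Z ⇒ sees south Z ⇒ sees south south small Z ⇒ sees south south small south small Z ⇒ sees south south small south small south small Z ⇒ sees south south small south small south small south small Z ⇒ sees south south small south small south small south small south small Z ⇒ sees south south small south small south small south small south small sees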